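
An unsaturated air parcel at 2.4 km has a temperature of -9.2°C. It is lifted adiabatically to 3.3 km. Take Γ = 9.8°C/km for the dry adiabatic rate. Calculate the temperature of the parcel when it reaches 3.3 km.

2400 → 3300 m (dry adiabatic, 9.8°C/km): ΔT = -9.8 × 0.9 = -8.82°C → T = -18.02°C

-18.02°C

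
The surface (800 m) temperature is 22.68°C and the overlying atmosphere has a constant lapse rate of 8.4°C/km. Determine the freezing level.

3500 m

Height above start = (22.68 − 0) / 8.4 = 2.7 km
Altitude = 800 m + 2700 m = 3500 m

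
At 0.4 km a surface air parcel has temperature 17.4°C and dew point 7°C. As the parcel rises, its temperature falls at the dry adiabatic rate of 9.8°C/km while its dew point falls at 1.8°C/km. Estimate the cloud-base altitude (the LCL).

T and T_d converge at 9.8 − 1.8 = 8°C per km
Height above start = (17.4 − 7) / 8 = 1.3 km
LCL altitude = 400 m + 1300 m = 1700 m

1.7 km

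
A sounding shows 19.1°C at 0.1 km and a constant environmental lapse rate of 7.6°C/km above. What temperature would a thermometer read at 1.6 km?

100–1600 m, environmental: Δz = 1.5 km ⇒ ΔT = -11.4°C; T = 7.7°C

7.7°C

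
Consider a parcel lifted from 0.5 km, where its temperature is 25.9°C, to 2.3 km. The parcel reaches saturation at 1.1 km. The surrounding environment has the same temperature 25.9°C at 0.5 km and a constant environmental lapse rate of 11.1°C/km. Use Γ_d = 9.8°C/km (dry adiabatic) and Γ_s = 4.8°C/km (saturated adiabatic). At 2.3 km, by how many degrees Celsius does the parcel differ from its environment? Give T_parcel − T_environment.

Parcel:
  From 500 m to 1100 m (dry): cools by 9.8 × 0.6 = 5.88°C, giving 20.02°C.
  From 1100 m to 2300 m (saturated): cools by 4.8 × 1.2 = 5.76°C, giving 14.26°C.
Environment:
  From 500 m to 2300 m (environment): cools by 11.1 × 1.8 = 19.98°C, giving 5.92°C.
T_parcel − T_env = 14.26 − 5.92 = +8.34°C

+8.34°C (parcel warmer than environment)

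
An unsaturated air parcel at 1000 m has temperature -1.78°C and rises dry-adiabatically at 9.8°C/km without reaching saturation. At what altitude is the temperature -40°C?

Height above start = (-1.78 − (-40)) / 9.8 = 3.9 km
Altitude = 1000 m + 3900 m = 4900 m

4900 m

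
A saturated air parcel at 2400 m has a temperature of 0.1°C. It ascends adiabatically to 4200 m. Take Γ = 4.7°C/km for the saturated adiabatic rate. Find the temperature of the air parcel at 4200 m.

-8.36°C

2400–4200 m, saturated adiabatic: Δz = 1.8 km ⇒ ΔT = -8.46°C; T = -8.36°C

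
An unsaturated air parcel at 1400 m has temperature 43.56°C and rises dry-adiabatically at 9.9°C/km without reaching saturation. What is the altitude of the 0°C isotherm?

5800 m

Height above start = (43.56 − 0) / 9.9 = 4.4 km
Altitude = 1400 m + 4400 m = 5800 m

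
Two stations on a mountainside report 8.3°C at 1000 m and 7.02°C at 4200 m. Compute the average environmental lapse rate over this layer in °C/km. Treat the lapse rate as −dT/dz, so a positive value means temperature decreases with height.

Γ = −ΔT/Δz = (8.3 − 7.02) / (4200 − 1000) m
  = 1.28°C / 3.2 km = 0.4°C/km

0.4°C/km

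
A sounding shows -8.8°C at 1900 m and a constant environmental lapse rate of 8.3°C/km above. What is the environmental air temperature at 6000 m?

-42.83°C

Environmental to 6000 m: -8.3 × 4.1 km = -34.03°C, so T = -42.83°C.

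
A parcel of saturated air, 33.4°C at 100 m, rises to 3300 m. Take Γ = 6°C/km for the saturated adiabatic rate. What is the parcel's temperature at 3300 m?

14.2°C

100 → 3300 m (saturated adiabatic, 6°C/km): ΔT = -6 × 3.2 = -19.2°C → T = 14.2°C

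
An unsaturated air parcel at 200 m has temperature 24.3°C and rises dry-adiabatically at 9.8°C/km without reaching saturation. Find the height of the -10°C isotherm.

3700 m

Height above start = (24.3 − (-10)) / 9.8 = 3.5 km
Altitude = 200 m + 3500 m = 3700 m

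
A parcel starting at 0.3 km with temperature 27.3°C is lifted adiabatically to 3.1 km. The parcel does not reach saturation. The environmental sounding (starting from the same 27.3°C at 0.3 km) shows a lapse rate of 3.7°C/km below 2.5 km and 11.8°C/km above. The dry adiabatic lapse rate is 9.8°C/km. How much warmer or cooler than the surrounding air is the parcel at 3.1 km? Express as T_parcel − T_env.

Parcel:
  300 → 3100 m (dry, 9.8°C/km): ΔT = -9.8 × 2.8 = -27.44°C → T = -0.14°C
Environment:
  300 → 2500 m (environment, lower layer, 3.7°C/km): ΔT = -3.7 × 2.2 = -8.14°C → T = 19.16°C
  2500 → 3100 m (environment, upper layer, 11.8°C/km): ΔT = -11.8 × 0.6 = -7.08°C → T = 12.08°C
T_parcel − T_env = -0.14 − 12.08 = -12.22°C

-12.22°C (parcel cooler than environment)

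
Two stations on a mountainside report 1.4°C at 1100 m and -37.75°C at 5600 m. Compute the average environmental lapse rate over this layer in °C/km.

Γ = −ΔT/Δz = (1.4 − (-37.75)) / (5600 − 1100) m
  = 39.15°C / 4.5 km = 8.7°C/km

8.7°C/km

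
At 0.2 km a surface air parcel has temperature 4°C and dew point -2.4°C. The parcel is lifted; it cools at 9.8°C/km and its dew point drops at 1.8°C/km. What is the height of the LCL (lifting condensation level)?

T and T_d converge at 9.8 − 1.8 = 8°C per km
Height above start = (4 − (-2.4)) / 8 = 0.8 km
LCL altitude = 200 m + 800 m = 1000 m

1 km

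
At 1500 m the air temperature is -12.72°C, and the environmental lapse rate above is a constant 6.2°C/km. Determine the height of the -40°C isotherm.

5900 m

Height above start = (-12.72 − (-40)) / 6.2 = 4.4 km
Altitude = 1500 m + 4400 m = 5900 m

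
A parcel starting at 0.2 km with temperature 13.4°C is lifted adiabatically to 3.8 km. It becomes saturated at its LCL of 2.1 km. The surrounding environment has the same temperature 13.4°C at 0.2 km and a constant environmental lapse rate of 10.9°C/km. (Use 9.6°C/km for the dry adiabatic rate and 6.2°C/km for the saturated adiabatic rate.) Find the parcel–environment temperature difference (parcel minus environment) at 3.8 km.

+10.46°C (parcel warmer than environment)

Parcel:
  200 → 2100 m (dry, 9.6°C/km): ΔT = -9.6 × 1.9 = -18.24°C → T = -4.84°C
  2100 → 3800 m (saturated, 6.2°C/km): ΔT = -6.2 × 1.7 = -10.54°C → T = -15.38°C
Environment:
  200 → 3800 m (environment, 10.9°C/km): ΔT = -10.9 × 3.6 = -39.24°C → T = -25.84°C
T_parcel − T_env = -15.38 − (-25.84) = +10.46°C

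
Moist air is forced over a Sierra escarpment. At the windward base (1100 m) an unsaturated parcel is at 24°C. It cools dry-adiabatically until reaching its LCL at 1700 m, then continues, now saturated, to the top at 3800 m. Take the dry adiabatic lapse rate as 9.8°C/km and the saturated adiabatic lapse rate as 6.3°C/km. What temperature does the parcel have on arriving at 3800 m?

4.89°C

1100–1700 m, dry: Δz = 0.6 km ⇒ ΔT = -5.88°C; T = 18.12°C
1700–3800 m, saturated: Δz = 2.1 km ⇒ ΔT = -13.23°C; T = 4.89°C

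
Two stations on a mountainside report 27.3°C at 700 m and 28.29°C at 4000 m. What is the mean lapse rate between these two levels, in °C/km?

-0.3°C/km

Γ = −ΔT/Δz = (27.3 − 28.29) / (4000 − 700) m
  = -0.99°C / 3.3 km = -0.3°C/km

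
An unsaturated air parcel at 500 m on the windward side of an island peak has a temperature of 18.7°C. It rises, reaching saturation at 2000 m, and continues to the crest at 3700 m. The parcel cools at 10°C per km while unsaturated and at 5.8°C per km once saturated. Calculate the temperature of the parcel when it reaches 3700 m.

Dry to 2000 m: -10 × 1.5 km = -15°C, so T = 3.7°C.
Saturated to 3700 m: -5.8 × 1.7 km = -9.86°C, so T = -6.16°C.

-6.16°C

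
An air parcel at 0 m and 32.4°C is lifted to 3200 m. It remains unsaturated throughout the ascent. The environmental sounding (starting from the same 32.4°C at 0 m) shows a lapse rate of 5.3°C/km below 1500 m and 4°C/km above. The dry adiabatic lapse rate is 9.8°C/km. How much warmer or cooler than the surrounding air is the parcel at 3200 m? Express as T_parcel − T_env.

Parcel:
  Dry to 3200 m: -9.8 × 3.2 km = -31.36°C, so T = 1.04°C.
Environment:
  Environment, lower layer to 1500 m: -5.3 × 1.5 km = -7.95°C, so T = 24.45°C.
  Environment, upper layer to 3200 m: -4 × 1.7 km = -6.8°C, so T = 17.65°C.
T_parcel − T_env = 1.04 − 17.65 = -16.61°C

-16.61°C (parcel cooler than environment)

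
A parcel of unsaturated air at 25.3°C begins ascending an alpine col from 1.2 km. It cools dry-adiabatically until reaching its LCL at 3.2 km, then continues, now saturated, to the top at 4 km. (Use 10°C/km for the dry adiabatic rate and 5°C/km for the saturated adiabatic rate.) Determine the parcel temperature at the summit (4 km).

Dry to 3200 m: -10 × 2 km = -20°C, so T = 5.3°C.
Saturated to 4000 m: -5 × 0.8 km = -4°C, so T = 1.3°C.

1.3°C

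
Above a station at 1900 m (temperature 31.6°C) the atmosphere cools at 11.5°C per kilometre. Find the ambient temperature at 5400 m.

From 1900 m to 5400 m (environmental): cools by 11.5 × 3.5 = 40.25°C, giving -8.65°C.

-8.65°C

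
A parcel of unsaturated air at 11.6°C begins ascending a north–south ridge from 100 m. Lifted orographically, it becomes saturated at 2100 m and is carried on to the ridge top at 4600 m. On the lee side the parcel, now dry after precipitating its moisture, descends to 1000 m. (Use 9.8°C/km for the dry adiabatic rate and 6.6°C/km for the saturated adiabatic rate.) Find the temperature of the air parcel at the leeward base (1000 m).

10.78°C

Dry to 2100 m: -9.8 × 2 km = -19.6°C, so T = -8°C.
Saturated to 4600 m: -6.6 × 2.5 km = -16.5°C, so T = -24.5°C.
Dry descent to 1000 m: +9.8 × 3.6 km = +35.28°C, so T = 10.78°C.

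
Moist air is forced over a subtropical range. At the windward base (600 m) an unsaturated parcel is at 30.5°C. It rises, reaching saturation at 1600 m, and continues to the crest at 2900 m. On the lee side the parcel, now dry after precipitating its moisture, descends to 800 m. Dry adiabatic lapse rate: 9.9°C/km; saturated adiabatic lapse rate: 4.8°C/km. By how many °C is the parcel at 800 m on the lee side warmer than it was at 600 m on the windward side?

From 600 m to 1600 m (dry): cools by 9.9 × 1 = 9.9°C, giving 20.6°C.
From 1600 m to 2900 m (saturated): cools by 4.8 × 1.3 = 6.24°C, giving 14.36°C.
From 2900 m to 800 m (dry descent): warms by 9.9 × 2.1 = 20.79°C, giving 35.15°C.
Net change vs windward start: 35.15 − 30.5 = +4.65°C

+4.65°C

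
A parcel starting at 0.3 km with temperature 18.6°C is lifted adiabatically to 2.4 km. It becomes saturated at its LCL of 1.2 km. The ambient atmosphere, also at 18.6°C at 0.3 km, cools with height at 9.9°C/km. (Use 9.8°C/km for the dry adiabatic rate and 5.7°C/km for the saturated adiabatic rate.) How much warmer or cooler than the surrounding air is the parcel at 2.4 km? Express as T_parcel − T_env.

Parcel:
  300–1200 m, dry: Δz = 0.9 km ⇒ ΔT = -8.82°C; T = 9.78°C
  1200–2400 m, saturated: Δz = 1.2 km ⇒ ΔT = -6.84°C; T = 2.94°C
Environment:
  300–2400 m, environment: Δz = 2.1 km ⇒ ΔT = -20.79°C; T = -2.19°C
T_parcel − T_env = 2.94 − (-2.19) = +5.13°C

+5.13°C (parcel warmer than environment)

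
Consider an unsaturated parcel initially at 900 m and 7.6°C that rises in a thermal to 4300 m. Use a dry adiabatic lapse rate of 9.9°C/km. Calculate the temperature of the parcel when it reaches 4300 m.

From 900 m to 4300 m (dry adiabatic): cools by 9.9 × 3.4 = 33.66°C, giving -26.06°C.

-26.06°C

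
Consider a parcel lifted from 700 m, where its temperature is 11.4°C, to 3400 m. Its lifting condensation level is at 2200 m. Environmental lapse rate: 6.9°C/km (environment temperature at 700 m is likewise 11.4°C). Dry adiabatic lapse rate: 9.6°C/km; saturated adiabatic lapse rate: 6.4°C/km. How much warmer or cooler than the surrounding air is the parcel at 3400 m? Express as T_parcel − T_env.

-3.45°C (parcel cooler than environment)

Parcel:
  700 → 2200 m (dry, 9.6°C/km): ΔT = -9.6 × 1.5 = -14.4°C → T = -3°C
  2200 → 3400 m (saturated, 6.4°C/km): ΔT = -6.4 × 1.2 = -7.68°C → T = -10.68°C
Environment:
  700 → 3400 m (environment, 6.9°C/km): ΔT = -6.9 × 2.7 = -18.63°C → T = -7.23°C
T_parcel − T_env = -10.68 − (-7.23) = -3.45°C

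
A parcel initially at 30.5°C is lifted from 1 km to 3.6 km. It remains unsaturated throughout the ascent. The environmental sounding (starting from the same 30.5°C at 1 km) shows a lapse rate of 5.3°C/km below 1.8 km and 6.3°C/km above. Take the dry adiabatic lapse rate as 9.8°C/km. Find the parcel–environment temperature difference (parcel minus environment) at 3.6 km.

-9.9°C (parcel cooler than environment)

Parcel:
  From 1000 m to 3600 m (dry): cools by 9.8 × 2.6 = 25.48°C, giving 5.02°C.
Environment:
  From 1000 m to 1800 m (environment, lower layer): cools by 5.3 × 0.8 = 4.24°C, giving 26.26°C.
  From 1800 m to 3600 m (environment, upper layer): cools by 6.3 × 1.8 = 11.34°C, giving 14.92°C.
T_parcel − T_env = 5.02 − 14.92 = -9.9°C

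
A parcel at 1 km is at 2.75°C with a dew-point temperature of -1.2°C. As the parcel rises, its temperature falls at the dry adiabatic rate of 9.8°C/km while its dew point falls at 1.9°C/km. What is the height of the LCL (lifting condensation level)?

T and T_d converge at 9.8 − 1.9 = 7.9°C per km
Height above start = (2.75 − (-1.2)) / 7.9 = 0.5 km
LCL altitude = 1000 m + 500 m = 1500 m

1.5 km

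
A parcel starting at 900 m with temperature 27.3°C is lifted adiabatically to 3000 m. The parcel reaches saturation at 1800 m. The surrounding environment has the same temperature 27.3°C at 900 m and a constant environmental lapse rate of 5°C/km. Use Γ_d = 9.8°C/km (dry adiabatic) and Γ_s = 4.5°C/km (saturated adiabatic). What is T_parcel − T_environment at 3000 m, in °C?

-3.72°C (parcel cooler than environment)

Parcel:
  From 900 m to 1800 m (dry): cools by 9.8 × 0.9 = 8.82°C, giving 18.48°C.
  From 1800 m to 3000 m (saturated): cools by 4.5 × 1.2 = 5.4°C, giving 13.08°C.
Environment:
  From 900 m to 3000 m (environment): cools by 5 × 2.1 = 10.5°C, giving 16.8°C.
T_parcel − T_env = 13.08 − 16.8 = -3.72°C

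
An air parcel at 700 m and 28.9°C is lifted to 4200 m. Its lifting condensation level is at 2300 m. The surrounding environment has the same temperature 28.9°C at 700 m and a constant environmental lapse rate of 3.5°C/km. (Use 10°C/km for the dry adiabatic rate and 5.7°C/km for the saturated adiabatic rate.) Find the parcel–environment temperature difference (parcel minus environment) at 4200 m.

-14.58°C (parcel cooler than environment)

Parcel:
  Dry to 2300 m: -10 × 1.6 km = -16°C, so T = 12.9°C.
  Saturated to 4200 m: -5.7 × 1.9 km = -10.83°C, so T = 2.07°C.
Environment:
  Environment to 4200 m: -3.5 × 3.5 km = -12.25°C, so T = 16.65°C.
T_parcel − T_env = 2.07 − 16.65 = -14.58°C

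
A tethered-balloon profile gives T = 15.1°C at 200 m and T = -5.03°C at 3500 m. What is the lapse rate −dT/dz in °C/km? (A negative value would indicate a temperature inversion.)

Γ = −ΔT/Δz = (15.1 − (-5.03)) / (3500 − 200) m
  = 20.13°C / 3.3 km = 6.1°C/km

6.1°C/km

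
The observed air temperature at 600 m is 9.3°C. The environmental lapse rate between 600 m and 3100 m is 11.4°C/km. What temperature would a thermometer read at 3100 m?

600 → 3100 m (environmental, 11.4°C/km): ΔT = -11.4 × 2.5 = -28.5°C → T = -19.2°C

-19.2°C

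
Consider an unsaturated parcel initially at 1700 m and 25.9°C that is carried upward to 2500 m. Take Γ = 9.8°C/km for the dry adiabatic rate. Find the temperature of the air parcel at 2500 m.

18.06°C

1700 → 2500 m (dry adiabatic, 9.8°C/km): ΔT = -9.8 × 0.8 = -7.84°C → T = 18.06°C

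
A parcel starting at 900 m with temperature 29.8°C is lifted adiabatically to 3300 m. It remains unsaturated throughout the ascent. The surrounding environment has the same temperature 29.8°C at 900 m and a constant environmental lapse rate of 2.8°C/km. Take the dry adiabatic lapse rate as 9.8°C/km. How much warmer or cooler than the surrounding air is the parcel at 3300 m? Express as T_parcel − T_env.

Parcel:
  From 900 m to 3300 m (dry): cools by 9.8 × 2.4 = 23.52°C, giving 6.28°C.
Environment:
  From 900 m to 3300 m (environment): cools by 2.8 × 2.4 = 6.72°C, giving 23.08°C.
T_parcel − T_env = 6.28 − 23.08 = -16.8°C

-16.8°C (parcel cooler than environment)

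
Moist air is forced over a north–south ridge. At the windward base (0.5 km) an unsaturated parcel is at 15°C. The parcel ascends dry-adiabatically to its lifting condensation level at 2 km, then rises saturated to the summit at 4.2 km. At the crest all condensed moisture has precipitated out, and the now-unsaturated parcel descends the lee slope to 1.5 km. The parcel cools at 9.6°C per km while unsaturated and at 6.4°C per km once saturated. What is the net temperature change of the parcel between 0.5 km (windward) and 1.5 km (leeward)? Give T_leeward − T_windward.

-2.56°C

500 → 2000 m (dry, 9.6°C/km): ΔT = -9.6 × 1.5 = -14.4°C → T = 0.6°C
2000 → 4200 m (saturated, 6.4°C/km): ΔT = -6.4 × 2.2 = -14.08°C → T = -13.48°C
4200 → 1500 m (dry descent, 9.6°C/km): ΔT = +9.6 × 2.7 = +25.92°C → T = 12.44°C
Net change vs windward start: 12.44 − 15 = -2.56°C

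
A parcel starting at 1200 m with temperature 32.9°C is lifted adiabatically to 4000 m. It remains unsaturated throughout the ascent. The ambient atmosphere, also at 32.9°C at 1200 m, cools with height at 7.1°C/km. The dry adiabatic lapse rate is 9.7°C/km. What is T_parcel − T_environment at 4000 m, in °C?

-7.28°C (parcel cooler than environment)

Parcel:
  Dry to 4000 m: -9.7 × 2.8 km = -27.16°C, so T = 5.74°C.
Environment:
  Environment to 4000 m: -7.1 × 2.8 km = -19.88°C, so T = 13.02°C.
T_parcel − T_env = 5.74 − 13.02 = -7.28°C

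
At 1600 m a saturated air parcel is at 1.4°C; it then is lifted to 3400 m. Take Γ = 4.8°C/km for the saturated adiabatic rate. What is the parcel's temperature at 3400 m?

From 1600 m to 3400 m (saturated adiabatic): cools by 4.8 × 1.8 = 8.64°C, giving -7.24°C.

-7.24°C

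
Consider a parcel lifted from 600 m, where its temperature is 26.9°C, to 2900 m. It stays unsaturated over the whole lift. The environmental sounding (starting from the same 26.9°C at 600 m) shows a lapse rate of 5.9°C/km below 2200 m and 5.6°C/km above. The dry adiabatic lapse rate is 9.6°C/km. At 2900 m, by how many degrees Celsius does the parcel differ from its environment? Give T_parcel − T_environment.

-8.72°C (parcel cooler than environment)

Parcel:
  Dry to 2900 m: -9.6 × 2.3 km = -22.08°C, so T = 4.82°C.
Environment:
  Environment, lower layer to 2200 m: -5.9 × 1.6 km = -9.44°C, so T = 17.46°C.
  Environment, upper layer to 2900 m: -5.6 × 0.7 km = -3.92°C, so T = 13.54°C.
T_parcel − T_env = 4.82 − 13.54 = -8.72°C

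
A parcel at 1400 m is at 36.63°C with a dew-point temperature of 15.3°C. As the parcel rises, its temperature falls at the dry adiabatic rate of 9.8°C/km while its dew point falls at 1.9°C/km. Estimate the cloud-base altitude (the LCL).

4100 m

T and T_d converge at 9.8 − 1.9 = 7.9°C per km
Height above start = (36.63 − 15.3) / 7.9 = 2.7 km
LCL altitude = 1400 m + 2700 m = 4100 m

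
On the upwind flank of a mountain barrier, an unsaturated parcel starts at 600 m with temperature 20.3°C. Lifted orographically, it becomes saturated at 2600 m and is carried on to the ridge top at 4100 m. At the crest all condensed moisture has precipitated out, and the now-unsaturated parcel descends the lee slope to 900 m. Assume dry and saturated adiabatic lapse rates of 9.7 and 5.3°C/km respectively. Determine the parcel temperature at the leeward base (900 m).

23.99°C

600 → 2600 m (dry, 9.7°C/km): ΔT = -9.7 × 2 = -19.4°C → T = 0.9°C
2600 → 4100 m (saturated, 5.3°C/km): ΔT = -5.3 × 1.5 = -7.95°C → T = -7.05°C
4100 → 900 m (dry descent, 9.7°C/km): ΔT = +9.7 × 3.2 = +31.04°C → T = 23.99°C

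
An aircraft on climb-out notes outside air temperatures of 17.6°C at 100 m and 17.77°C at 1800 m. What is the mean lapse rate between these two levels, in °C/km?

Γ = −ΔT/Δz = (17.6 − 17.77) / (1800 − 100) m
  = -0.17°C / 1.7 km = -0.1°C/km

-0.1°C/km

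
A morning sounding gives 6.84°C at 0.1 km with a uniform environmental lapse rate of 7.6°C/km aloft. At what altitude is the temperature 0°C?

Height above start = (6.84 − 0) / 7.6 = 0.9 km
Altitude = 100 m + 900 m = 1000 m

1 km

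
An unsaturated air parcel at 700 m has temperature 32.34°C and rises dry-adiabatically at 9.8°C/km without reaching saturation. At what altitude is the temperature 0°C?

4000 m

Height above start = (32.34 − 0) / 9.8 = 3.3 km
Altitude = 700 m + 3300 m = 4000 m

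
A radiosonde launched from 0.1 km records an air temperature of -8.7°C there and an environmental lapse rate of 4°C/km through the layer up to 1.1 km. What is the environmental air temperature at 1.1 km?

-12.7°C

Environmental to 1100 m: -4 × 1 km = -4°C, so T = -12.7°C.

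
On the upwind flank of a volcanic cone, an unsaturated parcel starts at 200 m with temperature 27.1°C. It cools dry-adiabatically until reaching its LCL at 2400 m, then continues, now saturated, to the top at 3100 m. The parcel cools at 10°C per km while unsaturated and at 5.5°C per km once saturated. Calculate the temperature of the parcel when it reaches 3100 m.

1.25°C

Dry to 2400 m: -10 × 2.2 km = -22°C, so T = 5.1°C.
Saturated to 3100 m: -5.5 × 0.7 km = -3.85°C, so T = 1.25°C.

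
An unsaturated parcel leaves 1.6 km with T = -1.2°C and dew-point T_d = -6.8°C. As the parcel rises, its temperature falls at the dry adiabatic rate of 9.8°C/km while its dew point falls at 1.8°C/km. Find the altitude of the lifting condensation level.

2.3 km

T and T_d converge at 9.8 − 1.8 = 8°C per km
Height above start = (-1.2 − (-6.8)) / 8 = 0.7 km
LCL altitude = 1600 m + 700 m = 2300 m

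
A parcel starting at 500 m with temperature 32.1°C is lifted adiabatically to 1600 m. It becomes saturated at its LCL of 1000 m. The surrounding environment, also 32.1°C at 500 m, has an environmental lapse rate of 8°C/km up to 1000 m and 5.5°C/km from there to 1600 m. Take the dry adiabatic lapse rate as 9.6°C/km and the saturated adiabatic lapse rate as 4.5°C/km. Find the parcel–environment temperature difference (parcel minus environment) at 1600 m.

-0.2°C (parcel cooler than environment)

Parcel:
  Dry to 1000 m: -9.6 × 0.5 km = -4.8°C, so T = 27.3°C.
  Saturated to 1600 m: -4.5 × 0.6 km = -2.7°C, so T = 24.6°C.
Environment:
  Environment, lower layer to 1000 m: -8 × 0.5 km = -4°C, so T = 28.1°C.
  Environment, upper layer to 1600 m: -5.5 × 0.6 km = -3.3°C, so T = 24.8°C.
T_parcel − T_env = 24.6 − 24.8 = -0.2°C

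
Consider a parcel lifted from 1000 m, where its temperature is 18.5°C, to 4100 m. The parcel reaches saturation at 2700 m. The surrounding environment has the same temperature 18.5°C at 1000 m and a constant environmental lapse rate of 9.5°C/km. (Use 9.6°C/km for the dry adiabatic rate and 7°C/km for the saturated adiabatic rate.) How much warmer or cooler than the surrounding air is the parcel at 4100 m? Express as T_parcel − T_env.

Parcel:
  1000 → 2700 m (dry, 9.6°C/km): ΔT = -9.6 × 1.7 = -16.32°C → T = 2.18°C
  2700 → 4100 m (saturated, 7°C/km): ΔT = -7 × 1.4 = -9.8°C → T = -7.62°C
Environment:
  1000 → 4100 m (environment, 9.5°C/km): ΔT = -9.5 × 3.1 = -29.45°C → T = -10.95°C
T_parcel − T_env = -7.62 − (-10.95) = +3.33°C

+3.33°C (parcel warmer than environment)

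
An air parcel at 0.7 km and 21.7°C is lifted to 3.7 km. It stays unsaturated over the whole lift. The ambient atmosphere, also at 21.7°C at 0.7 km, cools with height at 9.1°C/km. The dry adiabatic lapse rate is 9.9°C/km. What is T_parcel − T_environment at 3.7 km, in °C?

Parcel:
  From 700 m to 3700 m (dry): cools by 9.9 × 3 = 29.7°C, giving -8°C.
Environment:
  From 700 m to 3700 m (environment): cools by 9.1 × 3 = 27.3°C, giving -5.6°C.
T_parcel − T_env = -8 − (-5.6) = -2.4°C

-2.4°C (parcel cooler than environment)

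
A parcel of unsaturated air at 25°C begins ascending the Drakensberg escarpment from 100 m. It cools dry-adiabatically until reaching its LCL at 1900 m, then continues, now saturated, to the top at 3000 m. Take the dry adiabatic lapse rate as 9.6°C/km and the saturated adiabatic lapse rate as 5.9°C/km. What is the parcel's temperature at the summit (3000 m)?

100 → 1900 m (dry, 9.6°C/km): ΔT = -9.6 × 1.8 = -17.28°C → T = 7.72°C
1900 → 3000 m (saturated, 5.9°C/km): ΔT = -5.9 × 1.1 = -6.49°C → T = 1.23°C

1.23°C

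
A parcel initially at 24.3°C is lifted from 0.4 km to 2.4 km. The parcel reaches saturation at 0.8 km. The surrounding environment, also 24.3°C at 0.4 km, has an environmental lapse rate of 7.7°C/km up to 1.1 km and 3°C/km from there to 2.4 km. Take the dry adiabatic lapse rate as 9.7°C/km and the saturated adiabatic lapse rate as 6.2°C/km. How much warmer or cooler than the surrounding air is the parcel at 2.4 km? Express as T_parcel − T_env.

-4.51°C (parcel cooler than environment)

Parcel:
  400 → 800 m (dry, 9.7°C/km): ΔT = -9.7 × 0.4 = -3.88°C → T = 20.42°C
  800 → 2400 m (saturated, 6.2°C/km): ΔT = -6.2 × 1.6 = -9.92°C → T = 10.5°C
Environment:
  400 → 1100 m (environment, lower layer, 7.7°C/km): ΔT = -7.7 × 0.7 = -5.39°C → T = 18.91°C
  1100 → 2400 m (environment, upper layer, 3°C/km): ΔT = -3 × 1.3 = -3.9°C → T = 15.01°C
T_parcel − T_env = 10.5 − 15.01 = -4.51°C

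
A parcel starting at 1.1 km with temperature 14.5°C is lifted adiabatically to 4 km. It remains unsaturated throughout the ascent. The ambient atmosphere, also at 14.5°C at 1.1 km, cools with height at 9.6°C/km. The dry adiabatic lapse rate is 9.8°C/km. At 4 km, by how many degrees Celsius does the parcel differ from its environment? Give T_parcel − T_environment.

-0.58°C (parcel cooler than environment)

Parcel:
  Dry to 4000 m: -9.8 × 2.9 km = -28.42°C, so T = -13.92°C.
Environment:
  Environment to 4000 m: -9.6 × 2.9 km = -27.84°C, so T = -13.34°C.
T_parcel − T_env = -13.92 − (-13.34) = -0.58°C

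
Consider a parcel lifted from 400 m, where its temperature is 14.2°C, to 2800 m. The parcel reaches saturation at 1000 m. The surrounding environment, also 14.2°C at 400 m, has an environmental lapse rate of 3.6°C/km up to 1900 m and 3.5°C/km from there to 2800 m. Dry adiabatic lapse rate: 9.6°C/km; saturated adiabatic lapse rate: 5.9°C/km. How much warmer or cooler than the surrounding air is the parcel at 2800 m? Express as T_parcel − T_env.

-7.83°C (parcel cooler than environment)

Parcel:
  400 → 1000 m (dry, 9.6°C/km): ΔT = -9.6 × 0.6 = -5.76°C → T = 8.44°C
  1000 → 2800 m (saturated, 5.9°C/km): ΔT = -5.9 × 1.8 = -10.62°C → T = -2.18°C
Environment:
  400 → 1900 m (environment, lower layer, 3.6°C/km): ΔT = -3.6 × 1.5 = -5.4°C → T = 8.8°C
  1900 → 2800 m (environment, upper layer, 3.5°C/km): ΔT = -3.5 × 0.9 = -3.15°C → T = 5.65°C
T_parcel − T_env = -2.18 − 5.65 = -7.83°C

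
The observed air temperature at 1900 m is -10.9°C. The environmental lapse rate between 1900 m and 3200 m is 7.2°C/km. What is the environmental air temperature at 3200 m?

-20.26°C

Environmental to 3200 m: -7.2 × 1.3 km = -9.36°C, so T = -20.26°C.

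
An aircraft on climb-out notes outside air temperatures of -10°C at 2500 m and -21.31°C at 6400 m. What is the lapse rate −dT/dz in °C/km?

Γ = −ΔT/Δz = (-10 − (-21.31)) / (6400 − 2500) m
  = 11.31°C / 3.9 km = 2.9°C/km

2.9°C/km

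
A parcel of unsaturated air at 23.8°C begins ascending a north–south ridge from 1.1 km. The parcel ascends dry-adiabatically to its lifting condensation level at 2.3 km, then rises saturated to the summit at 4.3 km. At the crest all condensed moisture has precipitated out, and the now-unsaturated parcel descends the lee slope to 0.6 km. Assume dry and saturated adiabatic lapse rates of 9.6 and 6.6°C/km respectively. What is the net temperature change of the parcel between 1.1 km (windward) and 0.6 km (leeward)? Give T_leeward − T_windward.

+10.8°C

Dry to 2300 m: -9.6 × 1.2 km = -11.52°C, so T = 12.28°C.
Saturated to 4300 m: -6.6 × 2 km = -13.2°C, so T = -0.92°C.
Dry descent to 600 m: +9.6 × 3.7 km = +35.52°C, so T = 34.6°C.
Net change vs windward start: 34.6 − 23.8 = +10.8°C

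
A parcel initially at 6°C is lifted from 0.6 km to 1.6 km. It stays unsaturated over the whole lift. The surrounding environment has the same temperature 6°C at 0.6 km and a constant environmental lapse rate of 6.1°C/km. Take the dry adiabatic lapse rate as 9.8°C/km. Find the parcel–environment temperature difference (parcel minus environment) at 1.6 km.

-3.7°C (parcel cooler than environment)

Parcel:
  From 600 m to 1600 m (dry): cools by 9.8 × 1 = 9.8°C, giving -3.8°C.
Environment:
  From 600 m to 1600 m (environment): cools by 6.1 × 1 = 6.1°C, giving -0.1°C.
T_parcel − T_env = -3.8 − (-0.1) = -3.7°C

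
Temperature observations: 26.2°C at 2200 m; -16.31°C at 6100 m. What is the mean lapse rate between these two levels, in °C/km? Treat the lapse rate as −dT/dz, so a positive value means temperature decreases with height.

10.9°C/km

Γ = −ΔT/Δz = (26.2 − (-16.31)) / (6100 − 2200) m
  = 42.51°C / 3.9 km = 10.9°C/km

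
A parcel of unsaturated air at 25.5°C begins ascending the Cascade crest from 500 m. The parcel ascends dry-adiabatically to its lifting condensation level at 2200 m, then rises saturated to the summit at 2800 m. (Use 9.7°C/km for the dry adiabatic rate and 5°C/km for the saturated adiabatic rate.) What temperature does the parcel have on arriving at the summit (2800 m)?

500 → 2200 m (dry, 9.7°C/km): ΔT = -9.7 × 1.7 = -16.49°C → T = 9.01°C
2200 → 2800 m (saturated, 5°C/km): ΔT = -5 × 0.6 = -3°C → T = 6.01°C

6.01°C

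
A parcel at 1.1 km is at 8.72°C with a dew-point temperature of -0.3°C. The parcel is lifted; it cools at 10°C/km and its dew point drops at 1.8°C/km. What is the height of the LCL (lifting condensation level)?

T and T_d converge at 10 − 1.8 = 8.2°C per km
Height above start = (8.72 − (-0.3)) / 8.2 = 1.1 km
LCL altitude = 1100 m + 1100 m = 2200 m

2.2 km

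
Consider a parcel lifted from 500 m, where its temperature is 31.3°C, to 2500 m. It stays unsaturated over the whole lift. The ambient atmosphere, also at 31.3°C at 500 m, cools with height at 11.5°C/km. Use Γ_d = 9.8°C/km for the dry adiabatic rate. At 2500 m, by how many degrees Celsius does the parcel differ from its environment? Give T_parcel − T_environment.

+3.4°C (parcel warmer than environment)

Parcel:
  500–2500 m, dry: Δz = 2 km ⇒ ΔT = -19.6°C; T = 11.7°C
Environment:
  500–2500 m, environment: Δz = 2 km ⇒ ΔT = -23°C; T = 8.3°C
T_parcel − T_env = 11.7 − 8.3 = +3.4°C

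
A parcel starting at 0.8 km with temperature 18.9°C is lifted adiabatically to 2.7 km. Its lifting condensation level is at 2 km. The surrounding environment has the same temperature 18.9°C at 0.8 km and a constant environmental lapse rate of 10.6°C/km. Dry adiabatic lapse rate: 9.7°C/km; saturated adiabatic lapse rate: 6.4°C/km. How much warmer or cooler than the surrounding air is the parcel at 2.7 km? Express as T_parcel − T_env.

Parcel:
  800–2000 m, dry: Δz = 1.2 km ⇒ ΔT = -11.64°C; T = 7.26°C
  2000–2700 m, saturated: Δz = 0.7 km ⇒ ΔT = -4.48°C; T = 2.78°C
Environment:
  800–2700 m, environment: Δz = 1.9 km ⇒ ΔT = -20.14°C; T = -1.24°C
T_parcel − T_env = 2.78 − (-1.24) = +4.02°C

+4.02°C (parcel warmer than environment)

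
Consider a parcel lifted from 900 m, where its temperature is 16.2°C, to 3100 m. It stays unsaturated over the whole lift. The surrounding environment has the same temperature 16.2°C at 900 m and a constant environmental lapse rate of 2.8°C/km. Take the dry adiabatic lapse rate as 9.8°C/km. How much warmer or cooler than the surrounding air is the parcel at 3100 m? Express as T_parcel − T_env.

-15.4°C (parcel cooler than environment)

Parcel:
  900–3100 m, dry: Δz = 2.2 km ⇒ ΔT = -21.56°C; T = -5.36°C
Environment:
  900–3100 m, environment: Δz = 2.2 km ⇒ ΔT = -6.16°C; T = 10.04°C
T_parcel − T_env = -5.36 − 10.04 = -15.4°C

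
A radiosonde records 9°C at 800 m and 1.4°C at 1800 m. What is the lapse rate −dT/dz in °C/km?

Γ = −ΔT/Δz = (9 − 1.4) / (1800 − 800) m
  = 7.6°C / 1 km = 7.6°C/km

7.6°C/km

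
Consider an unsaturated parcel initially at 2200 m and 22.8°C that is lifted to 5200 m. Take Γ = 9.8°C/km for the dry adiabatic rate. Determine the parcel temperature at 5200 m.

-6.6°C

From 2200 m to 5200 m (dry adiabatic): cools by 9.8 × 3 = 29.4°C, giving -6.6°C.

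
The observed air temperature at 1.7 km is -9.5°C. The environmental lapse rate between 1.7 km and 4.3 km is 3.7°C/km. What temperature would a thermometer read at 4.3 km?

-19.12°C

From 1700 m to 4300 m (environmental): cools by 3.7 × 2.6 = 9.62°C, giving -19.12°C.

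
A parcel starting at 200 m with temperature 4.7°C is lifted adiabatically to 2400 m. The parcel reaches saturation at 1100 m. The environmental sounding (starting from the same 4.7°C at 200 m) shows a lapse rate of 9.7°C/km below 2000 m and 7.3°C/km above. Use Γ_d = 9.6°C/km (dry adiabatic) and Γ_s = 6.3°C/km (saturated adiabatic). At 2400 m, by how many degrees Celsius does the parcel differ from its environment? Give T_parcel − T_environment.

Parcel:
  Dry to 1100 m: -9.6 × 0.9 km = -8.64°C, so T = -3.94°C.
  Saturated to 2400 m: -6.3 × 1.3 km = -8.19°C, so T = -12.13°C.
Environment:
  Environment, lower layer to 2000 m: -9.7 × 1.8 km = -17.46°C, so T = -12.76°C.
  Environment, upper layer to 2400 m: -7.3 × 0.4 km = -2.92°C, so T = -15.68°C.
T_parcel − T_env = -12.13 − (-15.68) = +3.55°C

+3.55°C (parcel warmer than environment)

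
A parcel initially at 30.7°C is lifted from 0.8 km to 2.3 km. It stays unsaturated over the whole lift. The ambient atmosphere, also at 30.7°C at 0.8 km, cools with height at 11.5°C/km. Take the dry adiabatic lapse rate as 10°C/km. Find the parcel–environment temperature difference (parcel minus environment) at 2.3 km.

+2.25°C (parcel warmer than environment)

Parcel:
  800–2300 m, dry: Δz = 1.5 km ⇒ ΔT = -15°C; T = 15.7°C
Environment:
  800–2300 m, environment: Δz = 1.5 km ⇒ ΔT = -17.25°C; T = 13.45°C
T_parcel − T_env = 15.7 − 13.45 = +2.25°C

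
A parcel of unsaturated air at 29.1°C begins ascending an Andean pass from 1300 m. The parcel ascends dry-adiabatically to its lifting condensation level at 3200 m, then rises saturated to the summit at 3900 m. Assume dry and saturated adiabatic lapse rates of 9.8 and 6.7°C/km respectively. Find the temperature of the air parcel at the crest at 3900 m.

From 1300 m to 3200 m (dry): cools by 9.8 × 1.9 = 18.62°C, giving 10.48°C.
From 3200 m to 3900 m (saturated): cools by 6.7 × 0.7 = 4.69°C, giving 5.79°C.

5.79°C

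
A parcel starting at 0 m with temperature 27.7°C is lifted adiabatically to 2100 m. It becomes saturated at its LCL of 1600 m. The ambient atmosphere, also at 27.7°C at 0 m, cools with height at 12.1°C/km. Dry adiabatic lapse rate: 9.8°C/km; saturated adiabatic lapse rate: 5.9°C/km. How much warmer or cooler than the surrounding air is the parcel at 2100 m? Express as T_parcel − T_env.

+6.78°C (parcel warmer than environment)

Parcel:
  From 0 m to 1600 m (dry): cools by 9.8 × 1.6 = 15.68°C, giving 12.02°C.
  From 1600 m to 2100 m (saturated): cools by 5.9 × 0.5 = 2.95°C, giving 9.07°C.
Environment:
  From 0 m to 2100 m (environment): cools by 12.1 × 2.1 = 25.41°C, giving 2.29°C.
T_parcel − T_env = 9.07 − 2.29 = +6.78°C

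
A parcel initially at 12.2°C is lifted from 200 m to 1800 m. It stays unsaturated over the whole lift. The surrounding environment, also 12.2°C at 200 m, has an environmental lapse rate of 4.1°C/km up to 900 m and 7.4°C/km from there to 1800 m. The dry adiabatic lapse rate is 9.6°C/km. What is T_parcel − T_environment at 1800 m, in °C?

Parcel:
  200 → 1800 m (dry, 9.6°C/km): ΔT = -9.6 × 1.6 = -15.36°C → T = -3.16°C
Environment:
  200 → 900 m (environment, lower layer, 4.1°C/km): ΔT = -4.1 × 0.7 = -2.87°C → T = 9.33°C
  900 → 1800 m (environment, upper layer, 7.4°C/km): ΔT = -7.4 × 0.9 = -6.66°C → T = 2.67°C
T_parcel − T_env = -3.16 − 2.67 = -5.83°C

-5.83°C (parcel cooler than environment)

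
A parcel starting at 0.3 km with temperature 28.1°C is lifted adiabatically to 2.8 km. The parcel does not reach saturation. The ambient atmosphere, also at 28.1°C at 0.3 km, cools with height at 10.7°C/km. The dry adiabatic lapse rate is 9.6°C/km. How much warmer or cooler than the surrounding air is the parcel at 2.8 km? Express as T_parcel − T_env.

Parcel:
  300–2800 m, dry: Δz = 2.5 km ⇒ ΔT = -24°C; T = 4.1°C
Environment:
  300–2800 m, environment: Δz = 2.5 km ⇒ ΔT = -26.75°C; T = 1.35°C
T_parcel − T_env = 4.1 − 1.35 = +2.75°C

+2.75°C (parcel warmer than environment)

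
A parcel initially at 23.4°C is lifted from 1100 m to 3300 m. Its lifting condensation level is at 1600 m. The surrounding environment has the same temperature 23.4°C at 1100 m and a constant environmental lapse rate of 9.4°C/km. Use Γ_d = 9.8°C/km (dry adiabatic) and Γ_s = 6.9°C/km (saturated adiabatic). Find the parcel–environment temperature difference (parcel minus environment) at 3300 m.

+4.05°C (parcel warmer than environment)

Parcel:
  1100–1600 m, dry: Δz = 0.5 km ⇒ ΔT = -4.9°C; T = 18.5°C
  1600–3300 m, saturated: Δz = 1.7 km ⇒ ΔT = -11.73°C; T = 6.77°C
Environment:
  1100–3300 m, environment: Δz = 2.2 km ⇒ ΔT = -20.68°C; T = 2.72°C
T_parcel − T_env = 6.77 − 2.72 = +4.05°C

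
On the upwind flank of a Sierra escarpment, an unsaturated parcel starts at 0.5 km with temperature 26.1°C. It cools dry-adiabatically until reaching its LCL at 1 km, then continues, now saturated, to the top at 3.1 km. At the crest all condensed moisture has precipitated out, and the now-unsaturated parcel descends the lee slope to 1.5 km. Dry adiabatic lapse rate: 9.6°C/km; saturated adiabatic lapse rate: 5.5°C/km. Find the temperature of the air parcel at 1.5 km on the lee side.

25.11°C

500 → 1000 m (dry, 9.6°C/km): ΔT = -9.6 × 0.5 = -4.8°C → T = 21.3°C
1000 → 3100 m (saturated, 5.5°C/km): ΔT = -5.5 × 2.1 = -11.55°C → T = 9.75°C
3100 → 1500 m (dry descent, 9.6°C/km): ΔT = +9.6 × 1.6 = +15.36°C → T = 25.11°C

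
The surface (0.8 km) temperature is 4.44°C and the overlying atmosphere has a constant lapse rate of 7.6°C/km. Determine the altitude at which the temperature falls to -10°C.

2.7 km

Height above start = (4.44 − (-10)) / 7.6 = 1.9 km
Altitude = 800 m + 1900 m = 2700 m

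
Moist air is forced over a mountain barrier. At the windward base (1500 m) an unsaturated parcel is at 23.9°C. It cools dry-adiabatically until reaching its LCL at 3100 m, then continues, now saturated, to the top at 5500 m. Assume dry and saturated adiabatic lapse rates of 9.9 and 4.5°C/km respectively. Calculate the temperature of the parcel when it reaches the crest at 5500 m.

1500 → 3100 m (dry, 9.9°C/km): ΔT = -9.9 × 1.6 = -15.84°C → T = 8.06°C
3100 → 5500 m (saturated, 4.5°C/km): ΔT = -4.5 × 2.4 = -10.8°C → T = -2.74°C

-2.74°C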